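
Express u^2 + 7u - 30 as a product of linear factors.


Roots satisfy r1 + r2 = -b/a = -7 and r1*r2 = c/a = -30.
So r1 = 3, r2 = -10.
u^2 + 7u - 30 = (u - r1)(u - r2) = (u - 3)(u + 10)


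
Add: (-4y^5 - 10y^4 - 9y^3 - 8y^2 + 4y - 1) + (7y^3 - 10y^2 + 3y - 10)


Align terms by degree and add:
  -4y^5 - 10y^4 - 9y^3 - 8y^2 + 4y - 1
+ 7y^3 - 10y^2 + 3y - 10
= -4y^5 - 10y^4 - 2y^3 - 18y^2 + 7y - 11


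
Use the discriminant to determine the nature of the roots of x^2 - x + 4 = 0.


D = b^2 - 4ac = (-1)^2 - 4(1)(4) = 1 - 16 = -15
Since D < 0: two complex conjugate roots (no real roots)


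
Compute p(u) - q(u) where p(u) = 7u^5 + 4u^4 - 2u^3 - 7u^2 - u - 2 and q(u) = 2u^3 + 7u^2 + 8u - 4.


Distribute the minus sign:
  (7u^5 + 4u^4 - 2u^3 - 7u^2 - u - 2)
- (2u^3 + 7u^2 + 8u - 4)
Negate second polynomial: -2u^3 - 7u^2 - 8u + 4
Add: 7u^5 + 4u^4 - 4u^3 - 14u^2 - 9u + 2


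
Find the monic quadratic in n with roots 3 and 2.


p(n) = (n - 3)(n - 2)
Expand: n^2 - 5n + 6


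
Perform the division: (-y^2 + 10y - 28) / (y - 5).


(-y^2 + 10y - 28) / (y - 5)
Step 1: -y * (y - 5) = -y^2 + 5y; subtract.
Step 2: 5 * (y - 5) = 5y - 25; subtract.
Quotient: -y + 5, Remainder: -3


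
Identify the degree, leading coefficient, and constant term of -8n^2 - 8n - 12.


Highest power of n is 2, with coefficient -8. Constant term is -12.
Degree = 2, leading coefficient = -8, constant term = -12


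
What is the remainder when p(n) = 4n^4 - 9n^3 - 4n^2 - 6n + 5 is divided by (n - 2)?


By the Remainder Theorem, the remainder equals p(2):
  4*(2)^4 = 64
  -9*(2)^3 = -72
  -4*(2)^2 = -16
  -6*(2)^1 = -12
  constant: 5
Sum: 64 - 72 - 16 - 12 + 5 = -31


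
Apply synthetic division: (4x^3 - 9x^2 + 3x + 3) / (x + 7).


Synthetic division with c = -7. Coefficients: 4, -9, 3, 3
Bring down 4.
  4 * -7 = -28; -28 - 9 = -37
  -37 * -7 = 259; 259 + 3 = 262
  262 * -7 = -1834; -1834 + 3 = -1831
Quotient: 4x^2 - 37x + 262, Remainder: -1831


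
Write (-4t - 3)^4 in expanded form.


Expand (-4t - 3)^4 by repeated multiplication:
  (-4t - 3)^2 = 16t^2 + 24t + 9
  (-4t - 3)^3 = -64t^3 - 144t^2 - 108t - 27
= 256t^4 + 768t^3 + 864t^2 + 432t + 81


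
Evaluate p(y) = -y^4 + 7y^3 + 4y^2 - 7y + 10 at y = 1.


Using direct substitution:
  -1 * (1)^4 = -1
  7 * (1)^3 = 7
  4 * (1)^2 = 4
  -7 * (1)^1 = -7
  constant: 10
Sum = -1 + 7 + 4 - 7 + 10 = 13


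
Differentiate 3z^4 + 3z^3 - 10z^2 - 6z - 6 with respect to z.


Apply the power rule term by term:
  d/dz(3z^4) = 12z^3
  d/dz(3z^3) = 9z^2
  d/dz(-10z^2) = -20z
  d/dz(-6z) = -6
  d/dz(-6) = 0
p'(z) = 12z^3 + 9z^2 - 20z - 6


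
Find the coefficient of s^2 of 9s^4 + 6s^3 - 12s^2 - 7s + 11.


Read off the coefficient of s^2: -12


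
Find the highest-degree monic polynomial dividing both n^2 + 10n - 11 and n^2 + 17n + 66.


Factor each:
  n^2 + 10n - 11 = (n + 11)(n - 1)
  n^2 + 17n + 66 = (n + 11)(n + 6)
Common monic factor: n + 11


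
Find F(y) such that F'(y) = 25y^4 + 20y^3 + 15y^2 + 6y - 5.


Reverse power rule on each term:
  ∫ 25y^4 dy = 5y^5
  ∫ 20y^3 dy = 5y^4
  ∫ 15y^2 dy = 5y^3
  ∫ 6y dy = 3y^2
  ∫ -5 dy = -5y
F(y) = 5y^5 + 5y^4 + 5y^3 + 3y^2 - 5y + C


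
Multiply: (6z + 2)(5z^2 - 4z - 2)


Distribute each term of the first polynomial:
  (6z)(5z^2 - 4z - 2) = 30z^3 - 24z^2 - 12z
  (2)(5z^2 - 4z - 2) = 10z^2 - 8z - 4
Sum: 30z^3 - 14z^2 - 20z - 4


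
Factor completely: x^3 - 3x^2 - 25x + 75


Try integer roots (divisors of 75). x=-5: p(-5)=0.
Divide out (x + 5): quotient is x^2 - 8x + 15.
Factor the quadratic: (x - 3)(x - 5)
Result: (x + 5)(x - 3)(x - 5)


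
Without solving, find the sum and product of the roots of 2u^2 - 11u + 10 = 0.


For au^2+bu+c=0: sum = -b/a, product = c/a.
a=2, b=-11, c=10
Sum = -(-11)/2 = 11/2
Product = (10)/2 = 5


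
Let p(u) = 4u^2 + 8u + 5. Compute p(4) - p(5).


p(4) = 101
p(5) = 145
p(4) - p(5) = 101 - 145 = -44


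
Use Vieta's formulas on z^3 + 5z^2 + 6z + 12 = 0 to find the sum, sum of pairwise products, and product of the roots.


Monic cubic z^3+bz^2+cz+d=0: sum=-b, pairwise sum=c, product=-d.
b=5, c=6, d=12
r1+r2+r3 = -5
r1r2+r1r3+r2r3 = 6
r1r2r3 = -12


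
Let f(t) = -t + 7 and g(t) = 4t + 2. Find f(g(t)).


Substitute g(t) into f:
f(g(t)) = -1*(4t + 2) + 7
Expand and combine: -4t + 5


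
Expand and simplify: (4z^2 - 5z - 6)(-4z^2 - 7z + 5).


Distribute each term of the first polynomial:
  (4z^2)(-4z^2 - 7z + 5) = -16z^4 - 28z^3 + 20z^2
  (-5z)(-4z^2 - 7z + 5) = 20z^3 + 35z^2 - 25z
  (-6)(-4z^2 - 7z + 5) = 24z^2 + 42z - 30
Sum: -16z^4 - 8z^3 + 79z^2 + 17z - 30


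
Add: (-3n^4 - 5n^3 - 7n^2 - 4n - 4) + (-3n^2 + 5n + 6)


Align terms by degree and add:
  -3n^4 - 5n^3 - 7n^2 - 4n - 4
  -3n^2 + 5n + 6
= -3n^4 - 5n^3 - 10n^2 + n + 2


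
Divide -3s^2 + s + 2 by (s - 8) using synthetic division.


Synthetic division with c = 8. Coefficients: -3, 1, 2
Bring down -3.
  -3 * 8 = -24; -24 + 1 = -23
  -23 * 8 = -184; -184 + 2 = -182
Quotient: -3s - 23, Remainder: -182


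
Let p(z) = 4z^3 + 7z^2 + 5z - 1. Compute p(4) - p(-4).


p(4) = 387
p(-4) = -165
p(4) - p(-4) = 387 + 165 = 552


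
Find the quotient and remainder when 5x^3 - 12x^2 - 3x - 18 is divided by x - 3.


(5x^3 - 12x^2 - 3x - 18) / (x - 3)
Step 1: 5x^2 * (x - 3) = 5x^3 - 15x^2; subtract.
Step 2: 3x * (x - 3) = 3x^2 - 9x; subtract.
Step 3: 6 * (x - 3) = 6x - 18; subtract.
Quotient: 5x^2 + 3x + 6, Remainder: 0


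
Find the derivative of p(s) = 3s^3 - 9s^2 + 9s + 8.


Apply the power rule term by term:
  d/ds(3s^3) = 9s^2
  d/ds(-9s^2) = -18s
  d/ds(9s) = 9
  d/ds(8) = 0
p'(s) = 9s^2 - 18s + 9


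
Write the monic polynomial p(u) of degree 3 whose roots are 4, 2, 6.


p(u) = (u - 4)(u - 2)(u - 6)
Expand: u^3 - 12u^2 + 44u - 48


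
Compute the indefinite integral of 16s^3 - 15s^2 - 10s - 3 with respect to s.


Reverse power rule on each term:
  ∫ 16s^3 ds = 4s^4
  ∫ -15s^2 ds = -5s^3
  ∫ -10s ds = -5s^2
  ∫ -3 ds = -3s
F(s) = 4s^4 - 5s^3 - 5s^2 - 3s + C


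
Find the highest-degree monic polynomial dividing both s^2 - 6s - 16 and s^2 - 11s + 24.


Factor each:
  s^2 - 6s - 16 = (s - 8)(s + 2)
  s^2 - 11s + 24 = (s - 8)(s - 3)
Common monic factor: s - 8


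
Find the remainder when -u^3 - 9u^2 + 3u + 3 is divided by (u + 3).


By the Remainder Theorem, the remainder equals p(-3):
  -1*(-3)^3 = 27
  -9*(-3)^2 = -81
  3*(-3)^1 = -9
  constant: 3
Sum: 27 - 81 - 9 + 3 = -60


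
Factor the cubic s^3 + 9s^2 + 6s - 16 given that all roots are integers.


Try integer roots (divisors of -16). s=1: p(1)=0.
Divide out (s - 1): quotient is s^2 + 10s + 16.
Factor the quadratic: (s + 2)(s + 8)
Result: (s - 1)(s + 2)(s + 8)


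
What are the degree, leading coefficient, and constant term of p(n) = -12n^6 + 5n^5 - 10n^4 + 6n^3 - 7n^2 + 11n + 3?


Highest power of n is 6, with coefficient -12. Constant term is 3.
Degree = 6, leading coefficient = -12, constant term = 3


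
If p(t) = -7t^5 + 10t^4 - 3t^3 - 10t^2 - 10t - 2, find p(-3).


Using direct substitution:
  -7 * (-3)^5 = 1701
  10 * (-3)^4 = 810
  -3 * (-3)^3 = 81
  -10 * (-3)^2 = -90
  -10 * (-3)^1 = 30
  constant: -2
Sum = 1701 + 810 + 81 - 90 + 30 - 2 = 2530


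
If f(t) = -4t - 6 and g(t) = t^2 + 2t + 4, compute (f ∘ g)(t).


Substitute g(t) into f:
f(g(t)) = -4*(t^2 + 2t + 4) + (-6)
Expand and combine: -4t^2 - 8t - 22


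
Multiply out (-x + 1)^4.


Expand (-x + 1)^4 by repeated multiplication:
  (-x + 1)^2 = x^2 - 2x + 1
  (-x + 1)^3 = -x^3 + 3x^2 - 3x + 1
= x^4 - 4x^3 + 6x^2 - 4x + 1


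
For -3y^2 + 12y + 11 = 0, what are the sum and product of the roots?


For ay^2+by+c=0: sum = -b/a, product = c/a.
a=-3, b=12, c=11
Sum = -(12)/-3 = 4
Product = (11)/-3 = -11/3


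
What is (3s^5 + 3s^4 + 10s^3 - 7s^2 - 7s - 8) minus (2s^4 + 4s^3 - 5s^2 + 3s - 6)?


Distribute the minus sign:
  (3s^5 + 3s^4 + 10s^3 - 7s^2 - 7s - 8)
- (2s^4 + 4s^3 - 5s^2 + 3s - 6)
Negate second polynomial: -2s^4 - 4s^3 + 5s^2 - 3s + 6
Add: 3s^5 + s^4 + 6s^3 - 2s^2 - 10s - 2


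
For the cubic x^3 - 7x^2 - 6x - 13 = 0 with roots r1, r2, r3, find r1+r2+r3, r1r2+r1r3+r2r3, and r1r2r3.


Monic cubic x^3+bx^2+cx+d=0: sum=-b, pairwise sum=c, product=-d.
b=-7, c=-6, d=-13
r1+r2+r3 = 7
r1r2+r1r3+r2r3 = -6
r1r2r3 = 13


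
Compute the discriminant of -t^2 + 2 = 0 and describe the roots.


D = b^2 - 4ac = (0)^2 - 4(-1)(2) = 0 + 8 = 8
Since D > 0: two distinct irrational roots


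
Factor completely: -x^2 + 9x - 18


Roots satisfy r1 + r2 = -b/a = 9 and r1*r2 = c/a = 18.
So r1 = 6, r2 = 3.
-x^2 + 9x - 18 = -(x - r1)(x - r2) = -(x - 6)(x - 3)


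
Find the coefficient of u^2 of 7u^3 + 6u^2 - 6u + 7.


Read off the coefficient of u^2: 6


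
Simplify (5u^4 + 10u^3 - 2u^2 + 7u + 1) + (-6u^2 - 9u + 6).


Align terms by degree and add:
  5u^4 + 10u^3 - 2u^2 + 7u + 1
  -6u^2 - 9u + 6
= 5u^4 + 10u^3 - 8u^2 - 2u + 7


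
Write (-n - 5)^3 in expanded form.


Expand (-n - 5)^3 by repeated multiplication:
  (-n - 5)^2 = n^2 + 10n + 25
= -n^3 - 15n^2 - 75n - 125


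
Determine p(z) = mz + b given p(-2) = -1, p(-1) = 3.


p(z) = mz + b. Using p(-2)=-1, p(-1)=3:
m = (-1 - 3)/(-2 + 1) = -4/-1 = 4
b = -1 - m*(-2) = -1 + 8 = 7
p(z) = 4z + 7


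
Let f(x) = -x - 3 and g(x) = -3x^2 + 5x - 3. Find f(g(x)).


Substitute g(x) into f:
f(g(x)) = -1*(-3x^2 + 5x - 3) + (-3)
Expand and combine: 3x^2 - 5x


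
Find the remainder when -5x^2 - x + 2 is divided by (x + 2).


By the Remainder Theorem, the remainder equals p(-2):
  -5*(-2)^2 = -20
  -1*(-2)^1 = 2
  constant: 2
Sum: -20 + 2 + 2 = -16


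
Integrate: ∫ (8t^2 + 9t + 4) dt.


Reverse power rule on each term:
  ∫ 8t^2 dt = (8/3)t^3
  ∫ 9t dt = (9/2)t^2
  ∫ 4 dt = 4t
F(t) = (8/3)t^3 + (9/2)t^2 + 4t + C


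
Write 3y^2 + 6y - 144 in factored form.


Roots satisfy r1 + r2 = -b/a = -2 and r1*r2 = c/a = -48.
So r1 = -8, r2 = 6.
3y^2 + 6y - 144 = 3(y - r1)(y - r2) = 3(y + 8)(y - 6)


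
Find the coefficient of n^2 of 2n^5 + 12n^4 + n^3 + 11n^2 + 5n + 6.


Read off the coefficient of n^2: 11


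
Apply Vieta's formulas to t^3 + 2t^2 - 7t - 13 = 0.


Monic cubic t^3+bt^2+ct+d=0: sum=-b, pairwise sum=c, product=-d.
b=2, c=-7, d=-13
r1+r2+r3 = -2
r1r2+r1r3+r2r3 = -7
r1r2r3 = 13


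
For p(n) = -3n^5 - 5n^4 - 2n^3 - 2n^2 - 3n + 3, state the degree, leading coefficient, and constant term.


Highest power of n is 5, with coefficient -3. Constant term is 3.
Degree = 5, leading coefficient = -3, constant term = 3


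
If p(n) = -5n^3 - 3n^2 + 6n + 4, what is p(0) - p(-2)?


p(0) = 4
p(-2) = 20
p(0) - p(-2) = 4 - 20 = -16


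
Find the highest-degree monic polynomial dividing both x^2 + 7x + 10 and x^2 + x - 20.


Factor each:
  x^2 + 7x + 10 = (x + 5)(x + 2)
  x^2 + x - 20 = (x + 5)(x - 4)
Common monic factor: x + 5


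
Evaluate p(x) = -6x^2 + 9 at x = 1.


Using direct substitution:
  -6 * (1)^2 = -6
  0 * (1)^1 = 0
  constant: 9
Sum = -6 + 0 + 9 = 3


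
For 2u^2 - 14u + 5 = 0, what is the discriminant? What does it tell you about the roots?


D = b^2 - 4ac = (-14)^2 - 4(2)(5) = 196 - 40 = 156
Since D > 0: two distinct irrational roots


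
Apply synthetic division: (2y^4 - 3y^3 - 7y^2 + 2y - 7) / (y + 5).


Synthetic division with c = -5. Coefficients: 2, -3, -7, 2, -7
Bring down 2.
  2 * -5 = -10; -10 - 3 = -13
  -13 * -5 = 65; 65 - 7 = 58
  58 * -5 = -290; -290 + 2 = -288
  -288 * -5 = 1440; 1440 - 7 = 1433
Quotient: 2y^3 - 13y^2 + 58y - 288, Remainder: 1433


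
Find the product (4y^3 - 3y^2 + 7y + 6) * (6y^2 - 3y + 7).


Distribute each term of the first polynomial:
  (4y^3)(6y^2 - 3y + 7) = 24y^5 - 12y^4 + 28y^3
  (-3y^2)(6y^2 - 3y + 7) = -18y^4 + 9y^3 - 21y^2
  (7y)(6y^2 - 3y + 7) = 42y^3 - 21y^2 + 49y
  (6)(6y^2 - 3y + 7) = 36y^2 - 18y + 42
Sum: 24y^5 - 30y^4 + 79y^3 - 6y^2 + 31y + 42


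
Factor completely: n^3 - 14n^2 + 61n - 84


Try integer roots (divisors of -84). n=4: p(4)=0.
Divide out (n - 4): quotient is n^2 - 10n + 21.
Factor the quadratic: (n - 7)(n - 3)
Result: (n - 4)(n - 7)(n - 3)


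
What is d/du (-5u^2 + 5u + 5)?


Apply the power rule term by term:
  d/du(-5u^2) = -10u
  d/du(5u) = 5
  d/du(5) = 0
p'(u) = -10u + 5


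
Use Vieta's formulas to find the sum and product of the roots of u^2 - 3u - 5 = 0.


For au^2+bu+c=0: sum = -b/a, product = c/a.
a=1, b=-3, c=-5
Sum = -(-3)/1 = 3
Product = (-5)/1 = -5


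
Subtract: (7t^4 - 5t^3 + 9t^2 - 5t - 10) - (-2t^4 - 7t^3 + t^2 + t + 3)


Distribute the minus sign:
  (7t^4 - 5t^3 + 9t^2 - 5t - 10)
- (-2t^4 - 7t^3 + t^2 + t + 3)
Negate second polynomial: 2t^4 + 7t^3 - t^2 - t - 3
Add: 9t^4 + 2t^3 + 8t^2 - 6t - 13


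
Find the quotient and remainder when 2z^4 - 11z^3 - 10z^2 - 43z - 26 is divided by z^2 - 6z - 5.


(2z^4 - 11z^3 - 10z^2 - 43z - 26) / (z^2 - 6z - 5)
Step 1: 2z^2 * (z^2 - 6z - 5) = 2z^4 - 12z^3 - 10z^2; subtract.
Step 2: z * (z^2 - 6z - 5) = z^3 - 6z^2 - 5z; subtract.
Step 3: 6 * (z^2 - 6z - 5) = 6z^2 - 36z - 30; subtract.
Quotient: 2z^2 + z + 6, Remainder: -2z + 4


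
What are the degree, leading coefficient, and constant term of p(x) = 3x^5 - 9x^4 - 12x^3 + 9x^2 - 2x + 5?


Highest power of x is 5, with coefficient 3. Constant term is 5.
Degree = 5, leading coefficient = 3, constant term = 5


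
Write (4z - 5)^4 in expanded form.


Expand (4z - 5)^4 by repeated multiplication:
  (4z - 5)^2 = 16z^2 - 40z + 25
  (4z - 5)^3 = 64z^3 - 240z^2 + 300z - 125
= 256z^4 - 1280z^3 + 2400z^2 - 2000z + 625


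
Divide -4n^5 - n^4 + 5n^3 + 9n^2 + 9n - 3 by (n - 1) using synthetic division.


Synthetic division with c = 1. Coefficients: -4, -1, 5, 9, 9, -3
Bring down -4.
  -4 * 1 = -4; -4 - 1 = -5
  -5 * 1 = -5; -5 + 5 = 0
  0 * 1 = 0; 0 + 9 = 9
  9 * 1 = 9; 9 + 9 = 18
  18 * 1 = 18; 18 - 3 = 15
Quotient: -4n^4 - 5n^3 + 9n + 18, Remainder: 15


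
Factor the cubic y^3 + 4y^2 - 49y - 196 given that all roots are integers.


Try integer roots (divisors of -196). y=7: p(7)=0.
Divide out (y - 7): quotient is y^2 + 11y + 28.
Factor the quadratic: (y + 4)(y + 7)
Result: (y - 7)(y + 4)(y + 7)


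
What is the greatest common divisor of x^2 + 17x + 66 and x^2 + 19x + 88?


Factor each:
  x^2 + 17x + 66 = (x + 11)(x + 6)
  x^2 + 19x + 88 = (x + 11)(x + 8)
Common monic factor: x + 11


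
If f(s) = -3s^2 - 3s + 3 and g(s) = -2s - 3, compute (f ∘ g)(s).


Substitute g(s) into f:
f(g(s)) = -3*(-2s - 3)^2 + (-3)*(-2s - 3) + 3
(-2s - 3)^2 = 4s^2 + 12s + 9
Expand and combine: -12s^2 - 30s - 15


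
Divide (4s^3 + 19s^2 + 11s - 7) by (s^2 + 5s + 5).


(4s^3 + 19s^2 + 11s - 7) / (s^2 + 5s + 5)
Step 1: 4s * (s^2 + 5s + 5) = 4s^3 + 20s^2 + 20s; subtract.
Step 2: -1 * (s^2 + 5s + 5) = -s^2 - 5s - 5; subtract.
Quotient: 4s - 1, Remainder: -4s - 2


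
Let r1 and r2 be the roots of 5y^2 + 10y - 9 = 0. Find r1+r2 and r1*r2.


For ay^2+by+c=0: sum = -b/a, product = c/a.
a=5, b=10, c=-9
Sum = -(10)/5 = -2
Product = (-9)/5 = -9/5


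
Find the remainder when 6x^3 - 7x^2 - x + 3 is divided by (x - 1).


By the Remainder Theorem, the remainder equals p(1):
  6*(1)^3 = 6
  -7*(1)^2 = -7
  -1*(1)^1 = -1
  constant: 3
Sum: 6 - 7 - 1 + 3 = 1


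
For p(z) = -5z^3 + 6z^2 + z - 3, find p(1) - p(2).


p(1) = -1
p(2) = -17
p(1) - p(2) = -1 + 17 = 16


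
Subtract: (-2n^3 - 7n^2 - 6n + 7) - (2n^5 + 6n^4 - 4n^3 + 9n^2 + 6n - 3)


Distribute the minus sign:
  (-2n^3 - 7n^2 - 6n + 7)
- (2n^5 + 6n^4 - 4n^3 + 9n^2 + 6n - 3)
Negate second polynomial: -2n^5 - 6n^4 + 4n^3 - 9n^2 - 6n + 3
Add: -2n^5 - 6n^4 + 2n^3 - 16n^2 - 12n + 10


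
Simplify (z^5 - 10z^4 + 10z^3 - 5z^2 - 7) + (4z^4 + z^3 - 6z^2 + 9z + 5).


Align terms by degree and add:
  z^5 - 10z^4 + 10z^3 - 5z^2 - 7
+ 4z^4 + z^3 - 6z^2 + 9z + 5
= z^5 - 6z^4 + 11z^3 - 11z^2 + 9z - 2


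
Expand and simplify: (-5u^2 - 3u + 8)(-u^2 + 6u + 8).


Distribute each term of the first polynomial:
  (-5u^2)(-u^2 + 6u + 8) = 5u^4 - 30u^3 - 40u^2
  (-3u)(-u^2 + 6u + 8) = 3u^3 - 18u^2 - 24u
  (8)(-u^2 + 6u + 8) = -8u^2 + 48u + 64
Sum: 5u^4 - 27u^3 - 66u^2 + 24u + 64


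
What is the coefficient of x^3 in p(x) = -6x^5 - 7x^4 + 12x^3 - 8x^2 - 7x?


Read off the coefficient of x^3: 12


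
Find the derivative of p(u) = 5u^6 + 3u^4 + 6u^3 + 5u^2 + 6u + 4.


Apply the power rule term by term:
  d/du(5u^6) = 30u^5
  d/du(3u^4) = 12u^3
  d/du(6u^3) = 18u^2
  d/du(5u^2) = 10u
  d/du(6u) = 6
  d/du(4) = 0
p'(u) = 30u^5 + 12u^3 + 18u^2 + 10u + 6


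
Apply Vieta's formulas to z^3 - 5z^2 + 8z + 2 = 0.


Monic cubic z^3+bz^2+cz+d=0: sum=-b, pairwise sum=c, product=-d.
b=-5, c=8, d=2
r1+r2+r3 = 5
r1r2+r1r3+r2r3 = 8
r1r2r3 = -2


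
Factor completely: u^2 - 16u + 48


Roots satisfy r1 + r2 = -b/a = 16 and r1*r2 = c/a = 48.
So r1 = 4, r2 = 12.
u^2 - 16u + 48 = (u - r1)(u - r2) = (u - 4)(u - 12)


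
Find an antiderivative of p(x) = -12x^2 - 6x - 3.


Reverse power rule on each term:
  ∫ -12x^2 dx = -4x^3
  ∫ -6x dx = -3x^2
  ∫ -3 dx = -3x
F(x) = -4x^3 - 3x^2 - 3x + C


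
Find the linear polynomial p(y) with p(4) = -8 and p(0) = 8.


p(y) = my + b. Using p(4)=-8, p(0)=8:
m = (-8 - 8)/(4) = -16/4 = -4
b = -8 - m*(4) = -8 + 16 = 8
p(y) = -4y + 8


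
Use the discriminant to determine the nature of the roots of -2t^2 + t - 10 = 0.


D = b^2 - 4ac = (1)^2 - 4(-2)(-10) = 1 - 80 = -79
Since D < 0: two complex conjugate roots (no real roots)


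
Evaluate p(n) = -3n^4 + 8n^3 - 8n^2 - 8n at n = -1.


Using direct substitution:
  -3 * (-1)^4 = -3
  8 * (-1)^3 = -8
  -8 * (-1)^2 = -8
  -8 * (-1)^1 = 8
  constant: 0
Sum = -3 - 8 - 8 + 8 + 0 = -11


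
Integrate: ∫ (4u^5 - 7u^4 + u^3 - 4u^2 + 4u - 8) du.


Reverse power rule on each term:
  ∫ 4u^5 du = (2/3)u^6
  ∫ -7u^4 du = -(7/5)u^5
  ∫ u^3 du = (1/4)u^4
  ∫ -4u^2 du = -(4/3)u^3
  ∫ 4u du = 2u^2
  ∫ -8 du = -8u
F(u) = (2/3)u^6 - (7/5)u^5 + (1/4)u^4 - (4/3)u^3 + 2u^2 - 8u + C


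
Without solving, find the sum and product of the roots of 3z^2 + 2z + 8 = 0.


For az^2+bz+c=0: sum = -b/a, product = c/a.
a=3, b=2, c=8
Sum = -(2)/3 = -2/3
Product = (8)/3 = 8/3


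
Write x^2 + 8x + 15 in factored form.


Roots satisfy r1 + r2 = -b/a = -8 and r1*r2 = c/a = 15.
So r1 = -5, r2 = -3.
x^2 + 8x + 15 = (x - r1)(x - r2) = (x + 5)(x + 3)


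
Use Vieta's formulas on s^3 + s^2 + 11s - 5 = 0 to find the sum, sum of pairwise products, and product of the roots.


Monic cubic s^3+bs^2+cs+d=0: sum=-b, pairwise sum=c, product=-d.
b=1, c=11, d=-5
r1+r2+r3 = -1
r1r2+r1r3+r2r3 = 11
r1r2r3 = 5


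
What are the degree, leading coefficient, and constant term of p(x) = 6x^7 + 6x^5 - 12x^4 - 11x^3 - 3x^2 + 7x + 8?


Highest power of x is 7, with coefficient 6. Constant term is 8.
Degree = 7, leading coefficient = 6, constant term = 8


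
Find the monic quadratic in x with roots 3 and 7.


p(x) = (x - 3)(x - 7)
Expand: x^2 - 10x + 21


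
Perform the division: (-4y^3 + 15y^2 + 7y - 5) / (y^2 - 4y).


(-4y^3 + 15y^2 + 7y - 5) / (y^2 - 4y)
Step 1: -4y * (y^2 - 4y) = -4y^3 + 16y^2; subtract.
Step 2: -1 * (y^2 - 4y) = -y^2 + 4y; subtract.
Quotient: -4y - 1, Remainder: 3y - 5


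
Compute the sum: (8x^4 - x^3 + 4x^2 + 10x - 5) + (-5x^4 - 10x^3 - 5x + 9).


Align terms by degree and add:
  8x^4 - x^3 + 4x^2 + 10x - 5
  -5x^4 - 10x^3 - 5x + 9
= 3x^4 - 11x^3 + 4x^2 + 5x + 4


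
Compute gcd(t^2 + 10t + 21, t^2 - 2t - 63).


Factor each:
  t^2 + 10t + 21 = (t + 7)(t + 3)
  t^2 - 2t - 63 = (t + 7)(t - 9)
Common monic factor: t + 7


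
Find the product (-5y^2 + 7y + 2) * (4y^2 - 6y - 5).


Distribute each term of the first polynomial:
  (-5y^2)(4y^2 - 6y - 5) = -20y^4 + 30y^3 + 25y^2
  (7y)(4y^2 - 6y - 5) = 28y^3 - 42y^2 - 35y
  (2)(4y^2 - 6y - 5) = 8y^2 - 12y - 10
Sum: -20y^4 + 58y^3 - 9y^2 - 47y - 10


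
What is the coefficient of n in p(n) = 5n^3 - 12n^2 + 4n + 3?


Read off the coefficient of n: 4


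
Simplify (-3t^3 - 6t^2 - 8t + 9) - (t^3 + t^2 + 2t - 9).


Distribute the minus sign:
  (-3t^3 - 6t^2 - 8t + 9)
- (t^3 + t^2 + 2t - 9)
Negate second polynomial: -t^3 - t^2 - 2t + 9
Add: -4t^3 - 7t^2 - 10t + 18


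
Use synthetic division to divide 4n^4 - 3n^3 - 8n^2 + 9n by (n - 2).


Synthetic division with c = 2. Coefficients: 4, -3, -8, 9, 0
Bring down 4.
  4 * 2 = 8; 8 - 3 = 5
  5 * 2 = 10; 10 - 8 = 2
  2 * 2 = 4; 4 + 9 = 13
  13 * 2 = 26; 26 + 0 = 26
Quotient: 4n^3 + 5n^2 + 2n + 13, Remainder: 26


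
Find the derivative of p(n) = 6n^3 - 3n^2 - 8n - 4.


Apply the power rule term by term:
  d/dn(6n^3) = 18n^2
  d/dn(-3n^2) = -6n
  d/dn(-8n) = -8
  d/dn(-4) = 0
p'(n) = 18n^2 - 6n - 8


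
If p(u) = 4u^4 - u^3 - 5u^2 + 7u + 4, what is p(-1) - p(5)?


p(-1) = -3
p(5) = 2289
p(-1) - p(5) = -3 - 2289 = -2292


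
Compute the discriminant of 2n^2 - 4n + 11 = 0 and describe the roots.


D = b^2 - 4ac = (-4)^2 - 4(2)(11) = 16 - 88 = -72
Since D < 0: two complex conjugate roots (no real roots)


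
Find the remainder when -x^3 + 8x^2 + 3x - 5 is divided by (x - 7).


By the Remainder Theorem, the remainder equals p(7):
  -1*(7)^3 = -343
  8*(7)^2 = 392
  3*(7)^1 = 21
  constant: -5
Sum: -343 + 392 + 21 - 5 = 65


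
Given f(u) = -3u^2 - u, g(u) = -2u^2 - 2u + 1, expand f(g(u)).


Substitute g(u) into f:
f(g(u)) = -3*(-2u^2 - 2u + 1)^2 + (-1)*(-2u^2 - 2u + 1)
(-2u^2 - 2u + 1)^2 = 4u^4 + 8u^3 - 4u + 1
Expand and combine: -12u^4 - 24u^3 + 2u^2 + 14u - 4


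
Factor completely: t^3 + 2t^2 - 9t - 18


Try integer roots (divisors of -18). t=-2: p(-2)=0.
Divide out (t + 2): quotient is t^2 - 9.
Factor the quadratic: (t + 3)(t - 3)
Result: (t + 2)(t + 3)(t - 3)


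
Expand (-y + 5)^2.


Expand (-y + 5)^2 by repeated multiplication:
= y^2 - 10y + 25


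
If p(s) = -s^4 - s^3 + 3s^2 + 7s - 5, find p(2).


Using direct substitution:
  -1 * (2)^4 = -16
  -1 * (2)^3 = -8
  3 * (2)^2 = 12
  7 * (2)^1 = 14
  constant: -5
Sum = -16 - 8 + 12 + 14 - 5 = -3


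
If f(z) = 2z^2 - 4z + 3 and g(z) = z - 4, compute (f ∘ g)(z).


Substitute g(z) into f:
f(g(z)) = 2*(z - 4)^2 + (-4)*(z - 4) + 3
(z - 4)^2 = z^2 - 8z + 16
Expand and combine: 2z^2 - 20z + 51


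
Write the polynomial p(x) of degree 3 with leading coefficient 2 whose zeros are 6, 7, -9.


p(x) = 2(x - 6)(x - 7)(x + 9)
Expand: 2x^3 - 8x^2 - 150x + 756


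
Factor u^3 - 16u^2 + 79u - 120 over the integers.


Try integer roots (divisors of -120). u=8: p(8)=0.
Divide out (u - 8): quotient is u^2 - 8u + 15.
Factor the quadratic: (u - 3)(u - 5)
Result: (u - 8)(u - 3)(u - 5)


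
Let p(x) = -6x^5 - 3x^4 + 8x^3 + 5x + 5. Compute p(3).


Using direct substitution:
  -6 * (3)^5 = -1458
  -3 * (3)^4 = -243
  8 * (3)^3 = 216
  0 * (3)^2 = 0
  5 * (3)^1 = 15
  constant: 5
Sum = -1458 - 243 + 216 + 0 + 15 + 5 = -1465


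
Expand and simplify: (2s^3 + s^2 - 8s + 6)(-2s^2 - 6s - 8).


Distribute each term of the first polynomial:
  (2s^3)(-2s^2 - 6s - 8) = -4s^5 - 12s^4 - 16s^3
  (s^2)(-2s^2 - 6s - 8) = -2s^4 - 6s^3 - 8s^2
  (-8s)(-2s^2 - 6s - 8) = 16s^3 + 48s^2 + 64s
  (6)(-2s^2 - 6s - 8) = -12s^2 - 36s - 48
Sum: -4s^5 - 14s^4 - 6s^3 + 28s^2 + 28s - 48


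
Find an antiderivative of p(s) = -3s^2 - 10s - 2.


Reverse power rule on each term:
  ∫ -3s^2 ds = -s^3
  ∫ -10s ds = -5s^2
  ∫ -2 ds = -2s
F(s) = -s^3 - 5s^2 - 2s + C


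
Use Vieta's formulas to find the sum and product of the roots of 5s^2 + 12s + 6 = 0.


For as^2+bs+c=0: sum = -b/a, product = c/a.
a=5, b=12, c=6
Sum = -(12)/5 = -12/5
Product = (6)/5 = 6/5


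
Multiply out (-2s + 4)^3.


Expand (-2s + 4)^3 by repeated multiplication:
  (-2s + 4)^2 = 4s^2 - 16s + 16
= -8s^3 + 48s^2 - 96s + 64


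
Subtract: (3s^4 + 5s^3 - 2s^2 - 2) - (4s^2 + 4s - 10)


Distribute the minus sign:
  (3s^4 + 5s^3 - 2s^2 - 2)
- (4s^2 + 4s - 10)
Negate second polynomial: -4s^2 - 4s + 10
Add: 3s^4 + 5s^3 - 6s^2 - 4s + 8


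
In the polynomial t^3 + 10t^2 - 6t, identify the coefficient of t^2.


Read off the coefficient of t^2: 10


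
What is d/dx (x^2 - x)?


Apply the power rule term by term:
  d/dx(x^2) = 2x
  d/dx(-x) = -1
p'(x) = 2x - 1


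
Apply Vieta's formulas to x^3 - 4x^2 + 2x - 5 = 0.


Monic cubic x^3+bx^2+cx+d=0: sum=-b, pairwise sum=c, product=-d.
b=-4, c=2, d=-5
r1+r2+r3 = 4
r1r2+r1r3+r2r3 = 2
r1r2r3 = 5


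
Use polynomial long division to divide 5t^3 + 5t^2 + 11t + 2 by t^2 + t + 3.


(5t^3 + 5t^2 + 11t + 2) / (t^2 + t + 3)
Step 1: 5t * (t^2 + t + 3) = 5t^3 + 5t^2 + 15t; subtract.
Step 2: 0 * (t^2 + t + 3) = 0; subtract.
Quotient: 5t, Remainder: -4t + 2


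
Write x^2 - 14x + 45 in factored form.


Roots satisfy r1 + r2 = -b/a = 14 and r1*r2 = c/a = 45.
So r1 = 5, r2 = 9.
x^2 - 14x + 45 = (x - r1)(x - r2) = (x - 5)(x - 9)


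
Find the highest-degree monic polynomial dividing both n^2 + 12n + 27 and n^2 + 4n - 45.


Factor each:
  n^2 + 12n + 27 = (n + 9)(n + 3)
  n^2 + 4n - 45 = (n + 9)(n - 5)
Common monic factor: n + 9


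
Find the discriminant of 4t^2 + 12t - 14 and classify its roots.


D = b^2 - 4ac = (12)^2 - 4(4)(-14) = 144 + 224 = 368
Since D > 0: two distinct irrational roots


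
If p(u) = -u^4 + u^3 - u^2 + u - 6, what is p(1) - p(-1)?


p(1) = -6
p(-1) = -10
p(1) - p(-1) = -6 + 10 = 4


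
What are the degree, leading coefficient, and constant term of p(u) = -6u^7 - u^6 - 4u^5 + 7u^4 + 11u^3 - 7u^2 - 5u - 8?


Highest power of u is 7, with coefficient -6. Constant term is -8.
Degree = 7, leading coefficient = -6, constant term = -8


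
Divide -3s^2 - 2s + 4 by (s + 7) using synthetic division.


Synthetic division with c = -7. Coefficients: -3, -2, 4
Bring down -3.
  -3 * -7 = 21; 21 - 2 = 19
  19 * -7 = -133; -133 + 4 = -129
Quotient: -3s + 19, Remainder: -129


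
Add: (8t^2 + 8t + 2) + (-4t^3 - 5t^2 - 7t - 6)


Align terms by degree and add:
  8t^2 + 8t + 2
  -4t^3 - 5t^2 - 7t - 6
= -4t^3 + 3t^2 + t - 4


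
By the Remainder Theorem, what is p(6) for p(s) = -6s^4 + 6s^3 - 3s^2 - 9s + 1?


By the Remainder Theorem, the remainder equals p(6):
  -6*(6)^4 = -7776
  6*(6)^3 = 1296
  -3*(6)^2 = -108
  -9*(6)^1 = -54
  constant: 1
Sum: -7776 + 1296 - 108 - 54 + 1 = -6641


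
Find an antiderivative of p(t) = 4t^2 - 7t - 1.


Reverse power rule on each term:
  ∫ 4t^2 dt = (4/3)t^3
  ∫ -7t dt = -(7/2)t^2
  ∫ -1 dt = -t
F(t) = (4/3)t^3 - (7/2)t^2 - t + C


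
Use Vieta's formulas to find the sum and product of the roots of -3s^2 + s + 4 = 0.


For as^2+bs+c=0: sum = -b/a, product = c/a.
a=-3, b=1, c=4
Sum = -(1)/-3 = 1/3
Product = (4)/-3 = -4/3


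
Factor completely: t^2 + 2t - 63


Roots satisfy r1 + r2 = -b/a = -2 and r1*r2 = c/a = -63.
So r1 = 7, r2 = -9.
t^2 + 2t - 63 = (t - r1)(t - r2) = (t - 7)(t + 9)


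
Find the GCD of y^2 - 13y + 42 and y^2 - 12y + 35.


Factor each:
  y^2 - 13y + 42 = (y - 7)(y - 6)
  y^2 - 12y + 35 = (y - 7)(y - 5)
Common monic factor: y - 7


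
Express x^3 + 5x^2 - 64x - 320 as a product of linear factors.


Try integer roots (divisors of -320). x=-5: p(-5)=0.
Divide out (x + 5): quotient is x^2 - 64.
Factor the quadratic: (x - 8)(x + 8)
Result: (x + 5)(x - 8)(x + 8)


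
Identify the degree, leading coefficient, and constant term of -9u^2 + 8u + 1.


Highest power of u is 2, with coefficient -9. Constant term is 1.
Degree = 2, leading coefficient = -9, constant term = 1


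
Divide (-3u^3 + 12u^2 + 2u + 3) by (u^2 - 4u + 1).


(-3u^3 + 12u^2 + 2u + 3) / (u^2 - 4u + 1)
Step 1: -3u * (u^2 - 4u + 1) = -3u^3 + 12u^2 - 3u; subtract.
Step 2: 0 * (u^2 - 4u + 1) = 0; subtract.
Quotient: -3u, Remainder: 5u + 3


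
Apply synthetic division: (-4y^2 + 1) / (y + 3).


Synthetic division with c = -3. Coefficients: -4, 0, 1
Bring down -4.
  -4 * -3 = 12; 12 + 0 = 12
  12 * -3 = -36; -36 + 1 = -35
Quotient: -4y + 12, Remainder: -35


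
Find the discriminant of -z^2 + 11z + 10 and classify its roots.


D = b^2 - 4ac = (11)^2 - 4(-1)(10) = 121 + 40 = 161
Since D > 0: two distinct irrational roots


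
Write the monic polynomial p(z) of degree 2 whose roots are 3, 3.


p(z) = (z - 3)(z - 3)
Expand: z^2 - 6z + 9


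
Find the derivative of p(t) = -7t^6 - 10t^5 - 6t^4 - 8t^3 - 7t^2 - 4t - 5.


Apply the power rule term by term:
  d/dt(-7t^6) = -42t^5
  d/dt(-10t^5) = -50t^4
  d/dt(-6t^4) = -24t^3
  d/dt(-8t^3) = -24t^2
  d/dt(-7t^2) = -14t
  d/dt(-4t) = -4
  d/dt(-5) = 0
p'(t) = -42t^5 - 50t^4 - 24t^3 - 24t^2 - 14t - 4


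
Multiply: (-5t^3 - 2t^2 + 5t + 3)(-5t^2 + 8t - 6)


Distribute each term of the first polynomial:
  (-5t^3)(-5t^2 + 8t - 6) = 25t^5 - 40t^4 + 30t^3
  (-2t^2)(-5t^2 + 8t - 6) = 10t^4 - 16t^3 + 12t^2
  (5t)(-5t^2 + 8t - 6) = -25t^3 + 40t^2 - 30t
  (3)(-5t^2 + 8t - 6) = -15t^2 + 24t - 18
Sum: 25t^5 - 30t^4 - 11t^3 + 37t^2 - 6t - 18


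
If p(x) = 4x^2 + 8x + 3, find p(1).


Using direct substitution:
  4 * (1)^2 = 4
  8 * (1)^1 = 8
  constant: 3
Sum = 4 + 8 + 3 = 15


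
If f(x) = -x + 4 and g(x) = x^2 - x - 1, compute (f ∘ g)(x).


Substitute g(x) into f:
f(g(x)) = -1*(x^2 - x - 1) + 4
Expand and combine: -x^2 + x + 5


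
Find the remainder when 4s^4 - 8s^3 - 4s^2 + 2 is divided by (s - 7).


By the Remainder Theorem, the remainder equals p(7):
  4*(7)^4 = 9604
  -8*(7)^3 = -2744
  -4*(7)^2 = -196
  0*(7)^1 = 0
  constant: 2
Sum: 9604 - 2744 - 196 + 0 + 2 = 6666


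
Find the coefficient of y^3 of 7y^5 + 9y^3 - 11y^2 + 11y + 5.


Read off the coefficient of y^3: 9


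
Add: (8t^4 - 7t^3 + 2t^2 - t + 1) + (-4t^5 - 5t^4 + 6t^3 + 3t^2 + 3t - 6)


Align terms by degree and add:
  8t^4 - 7t^3 + 2t^2 - t + 1
  -4t^5 - 5t^4 + 6t^3 + 3t^2 + 3t - 6
= -4t^5 + 3t^4 - t^3 + 5t^2 + 2t - 5


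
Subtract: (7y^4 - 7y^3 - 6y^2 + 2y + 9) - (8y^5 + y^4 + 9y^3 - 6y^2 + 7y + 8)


Distribute the minus sign:
  (7y^4 - 7y^3 - 6y^2 + 2y + 9)
- (8y^5 + y^4 + 9y^3 - 6y^2 + 7y + 8)
Negate second polynomial: -8y^5 - y^4 - 9y^3 + 6y^2 - 7y - 8
Add: -8y^5 + 6y^4 - 16y^3 - 5y + 1


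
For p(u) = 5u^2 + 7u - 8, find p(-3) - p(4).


p(-3) = 16
p(4) = 100
p(-3) - p(4) = 16 - 100 = -84


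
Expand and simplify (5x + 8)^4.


Expand (5x + 8)^4 by repeated multiplication:
  (5x + 8)^2 = 25x^2 + 80x + 64
  (5x + 8)^3 = 125x^3 + 600x^2 + 960x + 512
= 625x^4 + 4000x^3 + 9600x^2 + 10240x + 4096


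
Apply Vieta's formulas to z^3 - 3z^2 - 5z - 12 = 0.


Monic cubic z^3+bz^2+cz+d=0: sum=-b, pairwise sum=c, product=-d.
b=-3, c=-5, d=-12
r1+r2+r3 = 3
r1r2+r1r3+r2r3 = -5
r1r2r3 = 12


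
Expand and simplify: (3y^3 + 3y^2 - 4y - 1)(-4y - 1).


Distribute each term of the first polynomial:
  (3y^3)(-4y - 1) = -12y^4 - 3y^3
  (3y^2)(-4y - 1) = -12y^3 - 3y^2
  (-4y)(-4y - 1) = 16y^2 + 4y
  (-1)(-4y - 1) = 4y + 1
Sum: -12y^4 - 15y^3 + 13y^2 + 8y + 1


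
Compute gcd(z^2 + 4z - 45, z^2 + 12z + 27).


Factor each:
  z^2 + 4z - 45 = (z + 9)(z - 5)
  z^2 + 12z + 27 = (z + 9)(z + 3)
Common monic factor: z + 9


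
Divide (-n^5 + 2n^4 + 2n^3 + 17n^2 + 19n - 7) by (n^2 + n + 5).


(-n^5 + 2n^4 + 2n^3 + 17n^2 + 19n - 7) / (n^2 + n + 5)
Step 1: -n^3 * (n^2 + n + 5) = -n^5 - n^4 - 5n^3; subtract.
Step 2: 3n^2 * (n^2 + n + 5) = 3n^4 + 3n^3 + 15n^2; subtract.
Step 3: 4n * (n^2 + n + 5) = 4n^3 + 4n^2 + 20n; subtract.
Step 4: -2 * (n^2 + n + 5) = -2n^2 - 2n - 10; subtract.
Quotient: -n^3 + 3n^2 + 4n - 2, Remainder: n + 3


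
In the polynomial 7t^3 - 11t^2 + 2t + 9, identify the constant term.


Read off the constant term: 9


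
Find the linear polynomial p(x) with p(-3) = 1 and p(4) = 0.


p(x) = mx + b. Using p(-3)=1, p(4)=0:
m = (1)/(-3 - 4) = 1/-7 = -1/7
b = 1 - m*(-3) = 1 - 3/7 = 4/7
p(x) = -(1/7)x + (4/7)


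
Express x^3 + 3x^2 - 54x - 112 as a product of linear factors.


Try integer roots (divisors of -112). x=7: p(7)=0.
Divide out (x - 7): quotient is x^2 + 10x + 16.
Factor the quadratic: (x + 8)(x + 2)
Result: (x - 7)(x + 8)(x + 2)


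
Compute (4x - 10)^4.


Expand (4x - 10)^4 by repeated multiplication:
  (4x - 10)^2 = 16x^2 - 80x + 100
  (4x - 10)^3 = 64x^3 - 480x^2 + 1200x - 1000
= 256x^4 - 2560x^3 + 9600x^2 - 16000x + 10000


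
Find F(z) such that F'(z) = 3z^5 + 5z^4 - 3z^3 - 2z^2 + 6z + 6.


Reverse power rule on each term:
  ∫ 3z^5 dz = (1/2)z^6
  ∫ 5z^4 dz = z^5
  ∫ -3z^3 dz = -(3/4)z^4
  ∫ -2z^2 dz = -(2/3)z^3
  ∫ 6z dz = 3z^2
  ∫ 6 dz = 6z
F(z) = (1/2)z^6 + z^5 - (3/4)z^4 - (2/3)z^3 + 3z^2 + 6z + C


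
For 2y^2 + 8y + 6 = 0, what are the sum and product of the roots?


For ay^2+by+c=0: sum = -b/a, product = c/a.
a=2, b=8, c=6
Sum = -(8)/2 = -4
Product = (6)/2 = 3


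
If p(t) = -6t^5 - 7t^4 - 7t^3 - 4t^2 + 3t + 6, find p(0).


Using direct substitution:
  -6 * (0)^5 = 0
  -7 * (0)^4 = 0
  -7 * (0)^3 = 0
  -4 * (0)^2 = 0
  3 * (0)^1 = 0
  constant: 6
Sum = 0 + 0 + 0 + 0 + 0 + 6 = 6


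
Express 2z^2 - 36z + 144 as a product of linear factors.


Roots satisfy r1 + r2 = -b/a = 18 and r1*r2 = c/a = 72.
So r1 = 6, r2 = 12.
2z^2 - 36z + 144 = 2(z - r1)(z - r2) = 2(z - 6)(z - 12)


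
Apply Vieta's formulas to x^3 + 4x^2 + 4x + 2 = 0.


Monic cubic x^3+bx^2+cx+d=0: sum=-b, pairwise sum=c, product=-d.
b=4, c=4, d=2
r1+r2+r3 = -4
r1r2+r1r3+r2r3 = 4
r1r2r3 = -2


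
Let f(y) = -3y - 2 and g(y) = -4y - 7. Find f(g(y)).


Substitute g(y) into f:
f(g(y)) = -3*(-4y - 7) + (-2)
Expand and combine: 12y + 19


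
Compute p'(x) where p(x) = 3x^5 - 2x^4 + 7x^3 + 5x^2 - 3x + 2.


Apply the power rule term by term:
  d/dx(3x^5) = 15x^4
  d/dx(-2x^4) = -8x^3
  d/dx(7x^3) = 21x^2
  d/dx(5x^2) = 10x
  d/dx(-3x) = -3
  d/dx(2) = 0
p'(x) = 15x^4 - 8x^3 + 21x^2 + 10x - 3


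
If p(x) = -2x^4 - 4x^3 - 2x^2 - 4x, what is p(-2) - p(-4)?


p(-2) = 0
p(-4) = -272
p(-2) - p(-4) = 0 + 272 = 272


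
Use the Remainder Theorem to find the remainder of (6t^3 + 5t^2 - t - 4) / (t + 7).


By the Remainder Theorem, the remainder equals p(-7):
  6*(-7)^3 = -2058
  5*(-7)^2 = 245
  -1*(-7)^1 = 7
  constant: -4
Sum: -2058 + 245 + 7 - 4 = -1810


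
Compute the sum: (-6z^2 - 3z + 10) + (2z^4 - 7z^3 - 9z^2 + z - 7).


Align terms by degree and add:
  -6z^2 - 3z + 10
+ 2z^4 - 7z^3 - 9z^2 + z - 7
= 2z^4 - 7z^3 - 15z^2 - 2z + 3


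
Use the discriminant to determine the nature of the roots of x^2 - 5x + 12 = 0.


D = b^2 - 4ac = (-5)^2 - 4(1)(12) = 25 - 48 = -23
Since D < 0: two complex conjugate roots (no real roots)


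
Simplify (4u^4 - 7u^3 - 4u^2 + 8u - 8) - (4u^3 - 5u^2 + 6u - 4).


Distribute the minus sign:
  (4u^4 - 7u^3 - 4u^2 + 8u - 8)
- (4u^3 - 5u^2 + 6u - 4)
Negate second polynomial: -4u^3 + 5u^2 - 6u + 4
Add: 4u^4 - 11u^3 + u^2 + 2u - 4


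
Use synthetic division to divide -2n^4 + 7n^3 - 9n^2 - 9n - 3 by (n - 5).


Synthetic division with c = 5. Coefficients: -2, 7, -9, -9, -3
Bring down -2.
  -2 * 5 = -10; -10 + 7 = -3
  -3 * 5 = -15; -15 - 9 = -24
  -24 * 5 = -120; -120 - 9 = -129
  -129 * 5 = -645; -645 - 3 = -648
Quotient: -2n^3 - 3n^2 - 24n - 129, Remainder: -648


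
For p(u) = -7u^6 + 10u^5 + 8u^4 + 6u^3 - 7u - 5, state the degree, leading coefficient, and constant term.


Highest power of u is 6, with coefficient -7. Constant term is -5.
Degree = 6, leading coefficient = -7, constant term = -5


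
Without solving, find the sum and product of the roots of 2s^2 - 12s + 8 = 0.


For as^2+bs+c=0: sum = -b/a, product = c/a.
a=2, b=-12, c=8
Sum = -(-12)/2 = 6
Product = (8)/2 = 4


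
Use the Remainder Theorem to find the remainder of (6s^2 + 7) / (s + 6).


By the Remainder Theorem, the remainder equals p(-6):
  6*(-6)^2 = 216
  0*(-6)^1 = 0
  constant: 7
Sum: 216 + 0 + 7 = 223


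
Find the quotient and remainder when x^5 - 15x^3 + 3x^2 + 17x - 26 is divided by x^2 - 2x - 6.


(x^5 - 15x^3 + 3x^2 + 17x - 26) / (x^2 - 2x - 6)
Step 1: x^3 * (x^2 - 2x - 6) = x^5 - 2x^4 - 6x^3; subtract.
Step 2: 2x^2 * (x^2 - 2x - 6) = 2x^4 - 4x^3 - 12x^2; subtract.
Step 3: -5x * (x^2 - 2x - 6) = -5x^3 + 10x^2 + 30x; subtract.
Step 4: 5 * (x^2 - 2x - 6) = 5x^2 - 10x - 30; subtract.
Quotient: x^3 + 2x^2 - 5x + 5, Remainder: -3x + 4


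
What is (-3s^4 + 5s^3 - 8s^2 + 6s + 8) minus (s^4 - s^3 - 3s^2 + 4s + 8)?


Distribute the minus sign:
  (-3s^4 + 5s^3 - 8s^2 + 6s + 8)
- (s^4 - s^3 - 3s^2 + 4s + 8)
Negate second polynomial: -s^4 + s^3 + 3s^2 - 4s - 8
Add: -4s^4 + 6s^3 - 5s^2 + 2s


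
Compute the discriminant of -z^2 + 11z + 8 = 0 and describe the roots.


D = b^2 - 4ac = (11)^2 - 4(-1)(8) = 121 + 32 = 153
Since D > 0: two distinct irrational roots


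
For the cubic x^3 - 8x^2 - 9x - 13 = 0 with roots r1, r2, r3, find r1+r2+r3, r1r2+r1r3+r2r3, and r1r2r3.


Monic cubic x^3+bx^2+cx+d=0: sum=-b, pairwise sum=c, product=-d.
b=-8, c=-9, d=-13
r1+r2+r3 = 8
r1r2+r1r3+r2r3 = -9
r1r2r3 = 13


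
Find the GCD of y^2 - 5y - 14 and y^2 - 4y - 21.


Factor each:
  y^2 - 5y - 14 = (y - 7)(y + 2)
  y^2 - 4y - 21 = (y - 7)(y + 3)
Common monic factor: y - 7


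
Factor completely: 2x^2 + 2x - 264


Roots satisfy r1 + r2 = -b/a = -1 and r1*r2 = c/a = -132.
So r1 = -12, r2 = 11.
2x^2 + 2x - 264 = 2(x - r1)(x - r2) = 2(x + 12)(x - 11)


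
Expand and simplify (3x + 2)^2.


Expand (3x + 2)^2 by repeated multiplication:
= 9x^2 + 12x + 4


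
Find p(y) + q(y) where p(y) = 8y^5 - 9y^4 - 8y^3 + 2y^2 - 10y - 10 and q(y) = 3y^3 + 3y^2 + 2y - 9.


Align terms by degree and add:
  8y^5 - 9y^4 - 8y^3 + 2y^2 - 10y - 10
+ 3y^3 + 3y^2 + 2y - 9
= 8y^5 - 9y^4 - 5y^3 + 5y^2 - 8y - 19


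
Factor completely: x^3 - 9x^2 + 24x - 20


Try integer roots (divisors of -20). x=2: p(2)=0.
Divide out (x - 2): quotient is x^2 - 7x + 10.
Factor the quadratic: (x - 2)(x - 5)
Result: (x - 2)(x - 2)(x - 5)


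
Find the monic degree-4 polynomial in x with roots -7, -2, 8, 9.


p(x) = (x + 7)(x + 2)(x - 8)(x - 9)
Expand: x^4 - 8x^3 - 67x^2 + 410x + 1008


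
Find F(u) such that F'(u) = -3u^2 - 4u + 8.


Reverse power rule on each term:
  ∫ -3u^2 du = -u^3
  ∫ -4u du = -2u^2
  ∫ 8 du = 8u
F(u) = -u^3 - 2u^2 + 8u + C


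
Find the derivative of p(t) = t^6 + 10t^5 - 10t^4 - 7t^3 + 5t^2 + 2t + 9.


Apply the power rule term by term:
  d/dt(t^6) = 6t^5
  d/dt(10t^5) = 50t^4
  d/dt(-10t^4) = -40t^3
  d/dt(-7t^3) = -21t^2
  d/dt(5t^2) = 10t
  d/dt(2t) = 2
  d/dt(9) = 0
p'(t) = 6t^5 + 50t^4 - 40t^3 - 21t^2 + 10t + 2


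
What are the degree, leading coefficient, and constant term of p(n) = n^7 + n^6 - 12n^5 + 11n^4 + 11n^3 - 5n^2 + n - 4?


Highest power of n is 7, with coefficient 1. Constant term is -4.
Degree = 7, leading coefficient = 1, constant term = -4


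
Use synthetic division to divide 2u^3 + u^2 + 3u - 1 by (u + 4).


Synthetic division with c = -4. Coefficients: 2, 1, 3, -1
Bring down 2.
  2 * -4 = -8; -8 + 1 = -7
  -7 * -4 = 28; 28 + 3 = 31
  31 * -4 = -124; -124 - 1 = -125
Quotient: 2u^2 - 7u + 31, Remainder: -125


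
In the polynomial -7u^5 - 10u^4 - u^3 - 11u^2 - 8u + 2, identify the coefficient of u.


Read off the coefficient of u: -8


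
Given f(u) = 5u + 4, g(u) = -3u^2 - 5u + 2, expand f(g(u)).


Substitute g(u) into f:
f(g(u)) = 5*(-3u^2 - 5u + 2) + 4
Expand and combine: -15u^2 - 25u + 14


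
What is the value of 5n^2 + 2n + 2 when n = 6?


Using direct substitution:
  5 * (6)^2 = 180
  2 * (6)^1 = 12
  constant: 2
Sum = 180 + 12 + 2 = 194


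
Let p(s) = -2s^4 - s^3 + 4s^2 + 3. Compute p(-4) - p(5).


p(-4) = -381
p(5) = -1272
p(-4) - p(5) = -381 + 1272 = 891


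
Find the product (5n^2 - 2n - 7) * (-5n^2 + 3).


Distribute each term of the first polynomial:
  (5n^2)(-5n^2 + 3) = -25n^4 + 15n^2
  (-2n)(-5n^2 + 3) = 10n^3 - 6n
  (-7)(-5n^2 + 3) = 35n^2 - 21
Sum: -25n^4 + 10n^3 + 50n^2 - 6n - 21
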